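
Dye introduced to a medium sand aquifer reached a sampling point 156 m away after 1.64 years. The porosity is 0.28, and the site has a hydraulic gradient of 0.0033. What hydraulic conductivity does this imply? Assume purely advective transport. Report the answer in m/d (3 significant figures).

t = 1.64 years = 598.6 d
v = L / t = 156 / 598.6 = 0.2606 m/d
K = v · n / i = 0.2606 × 0.28 / 0.0033 = 22.1 m/d

22.1 m/d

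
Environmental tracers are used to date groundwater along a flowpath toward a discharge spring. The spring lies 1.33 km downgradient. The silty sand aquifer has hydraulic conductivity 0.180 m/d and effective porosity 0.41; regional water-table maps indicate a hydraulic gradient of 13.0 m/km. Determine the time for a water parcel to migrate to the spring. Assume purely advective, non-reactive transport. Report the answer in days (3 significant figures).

233000 days

Darcy flux q = K·i = 0.180 × 0.013 = 0.002340 m/d
Average linear velocity = 0.002340 / 0.41 = 0.005707 m/d
L = 1.33 km = 1330 m
t = L / v = 1330 / 0.005707 = 233000 d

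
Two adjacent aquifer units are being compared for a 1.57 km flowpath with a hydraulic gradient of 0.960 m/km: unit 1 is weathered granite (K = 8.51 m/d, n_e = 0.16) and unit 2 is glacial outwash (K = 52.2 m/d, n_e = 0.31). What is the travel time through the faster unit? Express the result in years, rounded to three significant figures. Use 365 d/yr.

Unit 1 (weathered granite): v = 8.51×9.6e-4/0.16 = 0.05106 m/d, t = 1570/0.05106 = 30750 d
Unit 2 (glacial outwash): v = 52.2×9.6e-4/0.31 = 0.1617 m/d, t = 1570/0.1617 = 9712 d
Faster: 9712 d / 365 = 26.6 yr

26.6 years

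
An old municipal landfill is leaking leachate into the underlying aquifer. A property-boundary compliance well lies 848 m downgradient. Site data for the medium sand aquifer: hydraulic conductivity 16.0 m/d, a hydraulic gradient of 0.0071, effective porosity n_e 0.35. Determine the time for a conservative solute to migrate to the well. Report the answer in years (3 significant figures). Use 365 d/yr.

7.16 years

Darcy flux q = K·i = 16.0 × 0.0071 = 0.1136 m/d
v_s = q/n_e = 0.1136/0.35 = 0.3246 m/d
t = L / v = 848 / 0.3246 = 2613 d
   = 2613 / 365 = 7.16 yr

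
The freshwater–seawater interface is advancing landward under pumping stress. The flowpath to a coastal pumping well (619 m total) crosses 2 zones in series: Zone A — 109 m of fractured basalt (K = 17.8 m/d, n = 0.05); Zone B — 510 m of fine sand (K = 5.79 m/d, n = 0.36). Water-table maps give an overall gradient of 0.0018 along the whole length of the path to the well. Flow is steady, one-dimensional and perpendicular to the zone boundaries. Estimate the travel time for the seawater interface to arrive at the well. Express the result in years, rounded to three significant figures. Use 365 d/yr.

Steady 1-D flow in series ⇒ the Darcy flux q is identical in every zone and the zone head losses add (resistances L/K in series).
Σ(L/K) = 109/17.8 + 510/5.79 = 6.124 + 88.08 = 94.21 d
K_eq = L_total / Σ(L/K) = 619 / 94.21 = 6.571 m/d
q = K_eq · i = 6.571 × 0.0018 = 0.01183 m/d (same in every zone)
Zone A: v = q/n = 0.01183/0.05 = 0.2365 m/d → t_A = 109/0.2365 = 460.8 d
Zone B: v = q/n = 0.01183/0.36 = 0.03285 m/d → t_B = 510/0.03285 = 15520 d
Total t = 460.8 + 15520 = 15980 d
   = 15980 / 365 = 43.8 yr

43.8 years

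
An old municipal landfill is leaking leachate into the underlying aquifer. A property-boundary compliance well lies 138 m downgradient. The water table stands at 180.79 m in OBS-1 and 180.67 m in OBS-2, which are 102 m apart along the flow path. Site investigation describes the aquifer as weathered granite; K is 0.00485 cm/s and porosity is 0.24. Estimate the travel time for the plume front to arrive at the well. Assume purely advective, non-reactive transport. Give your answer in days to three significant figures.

Hydraulic gradient i = (180.79 − 180.67) / 102 = 0.12 / 102 = 0.001176
K = 0.00485 cm/s × 864 = 4.190 m/d
Specific discharge q = 4.190 × 0.001176 = 0.004930 m/d
Average linear velocity = 0.004930 / 0.24 = 0.02054 m/d
t = L / v = 138 / 0.02054 = 6718 d

6720 days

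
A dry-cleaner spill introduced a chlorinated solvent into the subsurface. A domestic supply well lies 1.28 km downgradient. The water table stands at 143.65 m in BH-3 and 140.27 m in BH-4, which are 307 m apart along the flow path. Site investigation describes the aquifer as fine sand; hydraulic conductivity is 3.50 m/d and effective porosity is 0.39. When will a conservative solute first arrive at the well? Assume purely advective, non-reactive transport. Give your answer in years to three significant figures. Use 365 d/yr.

Hydraulic gradient i = (143.65 − 140.27) / 307 = 3.38 / 307 = 0.01101
Darcy flux q = K·i = 3.50 × 0.01101 = 0.03853 m/d
v = Ki/n = 3.50·0.01101/0.39 = 0.09881 m/d
L = 1.28 km = 1280 m
t = L / v = 1280 / 0.09881 = 12950 d
   = 12950 / 365 = 35.5 yr

35.5 years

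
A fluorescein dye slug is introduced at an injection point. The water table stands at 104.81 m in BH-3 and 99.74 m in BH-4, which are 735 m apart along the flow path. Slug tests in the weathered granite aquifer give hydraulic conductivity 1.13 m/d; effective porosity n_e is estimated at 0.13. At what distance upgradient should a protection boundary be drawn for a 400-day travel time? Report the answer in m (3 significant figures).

Hydraulic gradient i = (104.81 − 99.74) / 735 = 5.07 / 735 = 0.006898
Darcy flux q = K·i = 1.13 × 0.006898 = 0.007795 m/d
Seepage velocity v = q / n = 0.007795 / 0.13 = 0.05996 m/d
L = v × T = 0.05996 × 400 = 23.98 m

24.0 m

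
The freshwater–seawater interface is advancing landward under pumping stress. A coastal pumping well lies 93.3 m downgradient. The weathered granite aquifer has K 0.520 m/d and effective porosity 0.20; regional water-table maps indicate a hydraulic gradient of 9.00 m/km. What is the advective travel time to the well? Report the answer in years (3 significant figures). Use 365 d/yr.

Specific discharge q = 0.520 × 0.0090 = 0.004680 m/d
v_s = q/n_e = 0.004680/0.20 = 0.02340 m/d
t = L / v = 93.3 / 0.02340 = 3987 d
   = 3987 / 365 = 10.9 yr

10.9 years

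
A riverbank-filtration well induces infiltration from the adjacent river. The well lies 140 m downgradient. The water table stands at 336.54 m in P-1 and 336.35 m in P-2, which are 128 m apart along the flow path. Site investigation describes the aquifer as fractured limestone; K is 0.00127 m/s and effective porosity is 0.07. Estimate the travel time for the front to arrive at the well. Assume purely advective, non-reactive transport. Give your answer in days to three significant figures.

60.2 days

Hydraulic gradient i = (336.54 − 336.35) / 128 = 0.19 / 128 = 0.001484
K = 0.00127 m/s × 86400 s/d = 109.7 m/d
Specific discharge q = 109.7 × 0.001484 = 0.1629 m/d
Average linear velocity = 0.1629 / 0.07 = 2.327 m/d
t = L / v = 140 / 2.327 = 60.17 d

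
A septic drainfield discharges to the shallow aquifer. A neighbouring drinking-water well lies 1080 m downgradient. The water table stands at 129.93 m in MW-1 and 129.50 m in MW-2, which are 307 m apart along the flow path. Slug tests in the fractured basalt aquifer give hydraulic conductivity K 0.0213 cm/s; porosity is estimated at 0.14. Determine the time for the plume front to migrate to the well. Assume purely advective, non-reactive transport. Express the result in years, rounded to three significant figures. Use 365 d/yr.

Hydraulic gradient i = (129.93 − 129.50) / 307 = 0.43 / 307 = 0.001401
K = 0.0213 cm/s × 864 = 18.40 m/d
Specific discharge q = 18.40 × 0.001401 = 0.02578 m/d
v_s = q/n_e = 0.02578/0.14 = 0.1841 m/d
t = L / v = 1080 / 0.1841 = 5866 d
   = 5866 / 365 = 16.1 yr

16.1 years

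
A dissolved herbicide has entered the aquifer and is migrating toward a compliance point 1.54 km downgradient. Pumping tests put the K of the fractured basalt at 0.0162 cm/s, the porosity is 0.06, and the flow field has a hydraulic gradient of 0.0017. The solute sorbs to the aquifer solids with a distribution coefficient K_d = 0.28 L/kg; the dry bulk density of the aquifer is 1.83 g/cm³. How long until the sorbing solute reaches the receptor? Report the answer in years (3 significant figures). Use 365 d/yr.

101 years

K = 0.0162 cm/s × 864 = 14.00 m/d
q = Ki = 14.00 × 0.0017 = 0.02379 m/d
Seepage velocity v = q / n = 0.02379 / 0.06 = 0.3966 m/d
Retardation R = 1 + ρ_b·K_d/n = 1 + 1.83×0.28/0.06 = 9.540
Contaminant velocity v_c = v/R = 0.3966/9.540 = 0.04157 m/d
L = 1.54 km = 1540 m
t = L/v_c = 1540/0.04157 = 37050 d
   = 37050/365 = 101 yr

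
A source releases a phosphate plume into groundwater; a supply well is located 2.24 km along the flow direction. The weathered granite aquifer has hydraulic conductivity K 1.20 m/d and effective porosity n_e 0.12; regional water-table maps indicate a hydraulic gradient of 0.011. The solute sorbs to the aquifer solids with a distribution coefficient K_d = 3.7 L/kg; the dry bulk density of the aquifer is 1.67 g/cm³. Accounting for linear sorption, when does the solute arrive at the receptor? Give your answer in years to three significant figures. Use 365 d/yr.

2930 years

Specific discharge q = 1.20 × 0.011 = 0.01320 m/d
v = Ki/n = 1.20·0.011/0.12 = 0.1100 m/d
Retardation R = 1 + ρ_b·K_d/n = 1 + 1.67×3.7/0.12 = 52.49
Contaminant velocity v_c = v/R = 0.1100/52.49 = 0.002096 m/d
L = 2.24 km = 2240 m
t = L/v_c = 2240/0.002096 = 1.069e6 d
   = 1.069e6/365 = 2930 yr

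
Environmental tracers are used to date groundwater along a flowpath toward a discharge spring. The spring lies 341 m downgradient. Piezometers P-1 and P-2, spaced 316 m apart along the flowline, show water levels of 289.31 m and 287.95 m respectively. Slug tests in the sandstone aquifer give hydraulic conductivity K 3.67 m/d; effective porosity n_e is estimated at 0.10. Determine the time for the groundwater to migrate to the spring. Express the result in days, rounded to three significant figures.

Hydraulic gradient i = (289.31 − 287.95) / 316 = 1.36 / 316 = 0.004304
Darcy flux q = K·i = 3.67 × 0.004304 = 0.01579 m/d
v = Ki/n = 3.67·0.004304/0.10 = 0.1579 m/d
t = L / v = 341 / 0.1579 = 2159 d

2160 days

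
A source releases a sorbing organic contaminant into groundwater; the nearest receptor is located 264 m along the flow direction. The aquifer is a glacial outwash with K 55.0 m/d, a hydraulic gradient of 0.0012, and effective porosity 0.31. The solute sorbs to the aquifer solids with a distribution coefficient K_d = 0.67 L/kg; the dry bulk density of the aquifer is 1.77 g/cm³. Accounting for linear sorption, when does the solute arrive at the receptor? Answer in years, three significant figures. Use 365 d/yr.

16.4 years

Specific discharge q = 55.0 × 0.0012 = 0.06600 m/d
v = Ki/n = 55.0·0.0012/0.31 = 0.2129 m/d
Retardation R = 1 + ρ_b·K_d/n = 1 + 1.77×0.67/0.31 = 4.825
Contaminant velocity v_c = v/R = 0.2129/4.825 = 0.04412 m/d
t = L/v_c = 264/0.04412 = 5984 d
   = 5984/365 = 16.4 yr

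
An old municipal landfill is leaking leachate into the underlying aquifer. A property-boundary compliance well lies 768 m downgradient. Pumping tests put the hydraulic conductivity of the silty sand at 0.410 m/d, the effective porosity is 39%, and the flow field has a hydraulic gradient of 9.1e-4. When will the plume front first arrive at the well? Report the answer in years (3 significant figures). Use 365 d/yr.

2200 years

q = Ki = 0.410 × 9.1e-4 = 3.731e-4 m/d
Average linear velocity = 3.731e-4 / 0.39 = 9.567e-4 m/d
t = L / v = 768 / 9.567e-4 = 802800 d
   = 802800 / 365 = 2200 yr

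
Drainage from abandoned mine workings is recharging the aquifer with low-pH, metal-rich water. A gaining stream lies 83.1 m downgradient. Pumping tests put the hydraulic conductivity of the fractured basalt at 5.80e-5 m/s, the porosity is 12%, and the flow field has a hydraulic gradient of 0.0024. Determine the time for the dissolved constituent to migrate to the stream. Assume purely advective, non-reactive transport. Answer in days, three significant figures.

K = 5.80e-5 m/s × 86400 s/d = 5.011 m/d
Specific discharge q = 5.011 × 0.0024 = 0.01203 m/d
v = Ki/n = 5.011·0.0024/0.12 = 0.1002 m/d
t = L / v = 83.1 / 0.1002 = 829.1 d

829 days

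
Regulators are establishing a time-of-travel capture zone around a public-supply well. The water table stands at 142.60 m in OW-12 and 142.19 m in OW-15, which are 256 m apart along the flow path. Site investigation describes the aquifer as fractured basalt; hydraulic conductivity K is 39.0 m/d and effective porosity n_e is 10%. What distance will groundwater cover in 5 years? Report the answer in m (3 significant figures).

Hydraulic gradient i = (142.60 − 142.19) / 256 = 0.41 / 256 = 0.001602
Darcy flux q = K·i = 39.0 × 0.001602 = 0.06246 m/d
v_s = q/n_e = 0.06246/0.10 = 0.6246 m/d
T = 5 yr × 365 = 1825 d
L = v × T = 0.6246 × 1825 = 1140 m

1140 m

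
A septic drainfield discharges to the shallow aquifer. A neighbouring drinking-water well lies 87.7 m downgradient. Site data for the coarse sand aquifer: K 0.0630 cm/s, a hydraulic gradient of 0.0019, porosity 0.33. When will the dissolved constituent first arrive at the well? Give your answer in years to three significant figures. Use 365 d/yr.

K = 0.0630 cm/s × 864 = 54.43 m/d
Darcy flux q = K·i = 54.43 × 0.0019 = 0.1034 m/d
v_s = q/n_e = 0.1034/0.33 = 0.3134 m/d
t = L / v = 87.7 / 0.3134 = 279.8 d
   = 279.8 / 365 = 0.767 yr

0.767 years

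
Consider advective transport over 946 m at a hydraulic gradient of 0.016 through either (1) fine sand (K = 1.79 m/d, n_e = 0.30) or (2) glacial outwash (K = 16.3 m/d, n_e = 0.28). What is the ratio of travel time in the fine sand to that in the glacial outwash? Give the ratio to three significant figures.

9.76

Unit 1 (fine sand): v = 1.79×0.016/0.30 = 0.09547 m/d, t = 946/0.09547 = 9909 d
Unit 2 (glacial outwash): v = 16.3×0.016/0.28 = 0.9314 m/d, t = 946/0.9314 = 1016 d
t(fine sand) / t(glacial outwash) = 9909/1016 = 9.76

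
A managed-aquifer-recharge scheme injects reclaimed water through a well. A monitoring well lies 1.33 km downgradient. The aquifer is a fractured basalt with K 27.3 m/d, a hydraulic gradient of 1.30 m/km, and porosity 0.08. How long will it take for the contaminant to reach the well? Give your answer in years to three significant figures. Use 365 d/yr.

8.21 years

Specific discharge q = 27.3 × 0.0013 = 0.03549 m/d
v_s = q/n_e = 0.03549/0.08 = 0.4436 m/d
L = 1.33 km = 1330 m
t = L / v = 1330 / 0.4436 = 2998 d
   = 2998 / 365 = 8.21 yr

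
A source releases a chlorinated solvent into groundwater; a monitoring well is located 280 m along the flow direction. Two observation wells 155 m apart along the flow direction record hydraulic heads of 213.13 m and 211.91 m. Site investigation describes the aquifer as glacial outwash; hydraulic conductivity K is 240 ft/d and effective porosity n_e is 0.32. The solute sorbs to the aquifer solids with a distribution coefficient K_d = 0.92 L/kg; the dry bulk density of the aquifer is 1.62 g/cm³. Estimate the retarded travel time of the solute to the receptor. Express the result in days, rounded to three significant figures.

880 days

Hydraulic gradient i = (213.13 − 211.91) / 155 = 1.22 / 155 = 0.007871
K = 240 ft/d × 0.3048 = 73.15 m/d
Specific discharge q = 73.15 × 0.007871 = 0.5758 m/d
v = Ki/n = 73.15·0.007871/0.32 = 1.799 m/d
Retardation R = 1 + ρ_b·K_d/n = 1 + 1.62×0.92/0.32 = 5.658
Contaminant velocity v_c = v/R = 1.799/5.658 = 0.3180 m/d
t = L/v_c = 280/0.3180 = 880.4 d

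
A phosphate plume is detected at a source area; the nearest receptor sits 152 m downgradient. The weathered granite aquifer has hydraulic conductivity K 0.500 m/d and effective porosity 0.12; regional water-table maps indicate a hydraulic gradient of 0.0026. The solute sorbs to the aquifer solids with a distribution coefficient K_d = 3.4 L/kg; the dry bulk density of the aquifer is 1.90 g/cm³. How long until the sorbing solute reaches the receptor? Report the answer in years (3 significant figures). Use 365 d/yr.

Darcy flux q = K·i = 0.500 × 0.0026 = 0.001300 m/d
Average linear velocity = 0.001300 / 0.12 = 0.01083 m/d
Retardation R = 1 + ρ_b·K_d/n = 1 + 1.90×3.4/0.12 = 54.83
Contaminant velocity v_c = v/R = 0.01083/54.83 = 1.976e-4 m/d
t = L/v_c = 152/1.976e-4 = 769400 d
   = 769400/365 = 2110 yr

2110 years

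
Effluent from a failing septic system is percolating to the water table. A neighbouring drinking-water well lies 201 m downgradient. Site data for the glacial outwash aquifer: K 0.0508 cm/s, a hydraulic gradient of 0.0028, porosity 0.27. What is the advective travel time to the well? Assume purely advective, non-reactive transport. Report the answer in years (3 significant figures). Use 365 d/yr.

K = 0.0508 cm/s × 864 = 43.89 m/d
Specific discharge q = 43.89 × 0.0028 = 0.1229 m/d
Seepage velocity v = q / n = 0.1229 / 0.27 = 0.4552 m/d
t = L / v = 201 / 0.4552 = 441.6 d
   = 441.6 / 365 = 1.21 yr

1.21 years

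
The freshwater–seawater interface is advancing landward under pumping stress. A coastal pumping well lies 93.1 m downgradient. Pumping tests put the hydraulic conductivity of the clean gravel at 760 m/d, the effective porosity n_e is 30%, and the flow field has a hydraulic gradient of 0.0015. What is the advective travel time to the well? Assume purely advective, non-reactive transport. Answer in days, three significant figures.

24.5 days

Specific discharge q = 760 × 0.0015 = 1.140 m/d
Average linear velocity = 1.140 / 0.30 = 3.800 m/d
t = L / v = 93.1 / 3.800 = 24.50 d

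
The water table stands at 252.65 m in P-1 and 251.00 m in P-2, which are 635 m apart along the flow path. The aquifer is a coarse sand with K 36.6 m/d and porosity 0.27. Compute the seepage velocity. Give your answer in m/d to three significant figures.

0.352 m/d

Hydraulic gradient i = (252.65 − 251.00) / 635 = 1.65 / 635 = 0.002598
Darcy flux q = K·i = 36.6 × 0.002598 = 0.09510 m/d
Seepage velocity v = q / n = 0.09510 / 0.27 = 0.3522 m/d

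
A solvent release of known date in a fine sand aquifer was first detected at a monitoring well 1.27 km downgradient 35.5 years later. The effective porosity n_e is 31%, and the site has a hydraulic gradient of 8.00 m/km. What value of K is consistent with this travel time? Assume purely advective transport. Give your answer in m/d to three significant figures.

3.80 m/d

t = 35.5 years = 12960 d
L = 1.27 km = 1270 m
v = L / t = 1270 / 12960 = 0.09801 m/d
K = v · n / i = 0.09801 × 0.31 / 0.0080 = 3.80 m/d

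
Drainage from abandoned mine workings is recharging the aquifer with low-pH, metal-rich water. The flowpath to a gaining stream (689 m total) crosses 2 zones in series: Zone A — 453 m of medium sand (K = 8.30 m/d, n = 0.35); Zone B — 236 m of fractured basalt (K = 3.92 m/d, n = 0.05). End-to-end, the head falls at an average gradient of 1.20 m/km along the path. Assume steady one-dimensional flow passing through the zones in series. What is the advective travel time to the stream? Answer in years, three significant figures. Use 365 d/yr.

64.8 years

Steady 1-D flow in series ⇒ the Darcy flux q is identical in every zone and the zone head losses add (resistances L/K in series).
Σ(L/K) = 453/8.30 + 236/3.92 = 54.58 + 60.20 = 114.8 d
K_eq = L_total / Σ(L/K) = 689 / 114.8 = 6.003 m/d
q = K_eq · i = 6.003 × 0.0012 = 0.007203 m/d (same in every zone)
Zone A: v = q/n = 0.007203/0.35 = 0.02058 m/d → t_A = 453/0.02058 = 22010 d
Zone B: v = q/n = 0.007203/0.05 = 0.1441 m/d → t_B = 236/0.1441 = 1638 d
Total t = 22010 + 1638 = 23650 d
   = 23650 / 365 = 64.8 yr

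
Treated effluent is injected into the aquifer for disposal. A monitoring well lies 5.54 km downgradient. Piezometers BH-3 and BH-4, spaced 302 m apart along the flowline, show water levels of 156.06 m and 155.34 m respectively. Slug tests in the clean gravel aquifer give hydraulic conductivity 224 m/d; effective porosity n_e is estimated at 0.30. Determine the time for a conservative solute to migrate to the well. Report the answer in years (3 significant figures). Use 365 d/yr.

Hydraulic gradient i = (156.06 − 155.34) / 302 = 0.72 / 302 = 0.002384
Darcy flux q = K·i = 224 × 0.002384 = 0.5340 m/d
v_s = q/n_e = 0.5340/0.30 = 1.780 m/d
L = 5.54 km = 5540 m
t = L / v = 5540 / 1.780 = 3112 d
   = 3112 / 365 = 8.53 yr

8.53 years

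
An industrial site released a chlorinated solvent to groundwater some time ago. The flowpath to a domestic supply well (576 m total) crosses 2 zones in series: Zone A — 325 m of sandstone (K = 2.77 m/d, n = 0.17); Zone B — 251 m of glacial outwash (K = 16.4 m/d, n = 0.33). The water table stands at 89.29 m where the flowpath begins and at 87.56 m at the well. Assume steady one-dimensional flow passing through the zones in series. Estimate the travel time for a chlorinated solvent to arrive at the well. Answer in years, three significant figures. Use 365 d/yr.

Total head drop ΔH = 89.29 − 87.56 = 1.73 m
Continuity: the same q passes through each zone, so ΔH = q·Σ(L_j/K_j) — the zones act as resistances in series.
Σ(L/K) = 325/2.77 + 251/16.4 = 117.3 + 15.30 = 132.6 d
q = ΔH / Σ(L/K) = 1.73 / 132.6 = 0.01304 m/d (same in every zone)
Zone A: v = q/n = 0.01304/0.17 = 0.07673 m/d → t_A = 325/0.07673 = 4236 d
Zone B: v = q/n = 0.01304/0.33 = 0.03953 m/d → t_B = 251/0.03953 = 6350 d
Total t = 4236 + 6350 = 10590 d
   = 10590 / 365 = 29.0 yr

29.0 years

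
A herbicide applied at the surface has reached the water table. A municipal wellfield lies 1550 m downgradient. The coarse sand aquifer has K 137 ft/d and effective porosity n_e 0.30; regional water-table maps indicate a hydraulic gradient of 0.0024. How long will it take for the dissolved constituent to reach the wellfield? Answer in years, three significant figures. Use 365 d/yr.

12.7 years

K = 137 ft/d × 0.3048 = 41.76 m/d
q = Ki = 41.76 × 0.0024 = 0.1002 m/d
Average linear velocity = 0.1002 / 0.30 = 0.3341 m/d
t = L / v = 1550 / 0.3341 = 4640 d
   = 4640 / 365 = 12.7 yr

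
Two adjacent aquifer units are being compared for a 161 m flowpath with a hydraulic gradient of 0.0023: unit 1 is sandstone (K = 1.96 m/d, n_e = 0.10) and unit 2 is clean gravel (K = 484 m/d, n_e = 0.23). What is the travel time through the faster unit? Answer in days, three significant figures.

33.3 days

Unit 1 (sandstone): v = 1.96×0.0023/0.10 = 0.04508 m/d, t = 161/0.04508 = 3571 d
Unit 2 (clean gravel): v = 484×0.0023/0.23 = 4.840 m/d, t = 161/4.840 = 33.26 d
Faster unit: t = 33.3 d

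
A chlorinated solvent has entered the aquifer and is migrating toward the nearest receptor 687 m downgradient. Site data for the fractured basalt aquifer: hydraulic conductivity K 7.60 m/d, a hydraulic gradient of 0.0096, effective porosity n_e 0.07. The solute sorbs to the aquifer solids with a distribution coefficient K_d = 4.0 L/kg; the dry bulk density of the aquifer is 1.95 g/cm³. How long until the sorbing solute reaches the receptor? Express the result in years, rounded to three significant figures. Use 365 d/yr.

203 years

q = Ki = 7.60 × 0.0096 = 0.07296 m/d
Seepage velocity v = q / n = 0.07296 / 0.07 = 1.042 m/d
Retardation R = 1 + ρ_b·K_d/n = 1 + 1.95×4.0/0.07 = 112.4
Contaminant velocity v_c = v/R = 1.042/112.4 = 0.009271 m/d
t = L/v_c = 687/0.009271 = 74100 d
   = 74100/365 = 203 yr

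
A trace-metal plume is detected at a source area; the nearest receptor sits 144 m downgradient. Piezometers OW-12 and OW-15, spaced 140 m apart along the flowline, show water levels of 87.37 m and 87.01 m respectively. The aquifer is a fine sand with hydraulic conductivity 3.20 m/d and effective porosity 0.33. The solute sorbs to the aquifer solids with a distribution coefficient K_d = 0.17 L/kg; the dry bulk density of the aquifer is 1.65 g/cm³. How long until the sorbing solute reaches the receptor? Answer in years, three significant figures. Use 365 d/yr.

29.3 years

Hydraulic gradient i = (87.37 − 87.01) / 140 = 0.36 / 140 = 0.002571
Specific discharge q = 3.20 × 0.002571 = 0.008229 m/d
v_s = q/n_e = 0.008229/0.33 = 0.02494 m/d
Retardation R = 1 + ρ_b·K_d/n = 1 + 1.65×0.17/0.33 = 1.850
Contaminant velocity v_c = v/R = 0.02494/1.850 = 0.01348 m/d
t = L/v_c = 144/0.01348 = 10680 d
   = 10680/365 = 29.3 yr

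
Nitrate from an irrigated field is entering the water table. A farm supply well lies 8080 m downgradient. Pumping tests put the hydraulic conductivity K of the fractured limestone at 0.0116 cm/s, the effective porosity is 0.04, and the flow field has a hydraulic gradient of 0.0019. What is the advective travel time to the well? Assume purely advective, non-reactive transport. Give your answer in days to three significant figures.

17000 days

K = 0.0116 cm/s × 864 = 10.02 m/d
Darcy flux q = K·i = 10.02 × 0.0019 = 0.01904 m/d
v_s = q/n_e = 0.01904/0.04 = 0.4761 m/d
t = L / v = 8080 / 0.4761 = 16970 d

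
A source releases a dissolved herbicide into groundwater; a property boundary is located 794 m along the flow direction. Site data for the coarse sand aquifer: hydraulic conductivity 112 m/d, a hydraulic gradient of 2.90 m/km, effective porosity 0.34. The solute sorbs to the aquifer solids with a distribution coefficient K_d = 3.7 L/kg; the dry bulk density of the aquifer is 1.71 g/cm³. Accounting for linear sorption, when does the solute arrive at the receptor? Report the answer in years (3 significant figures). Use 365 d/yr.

Specific discharge q = 112 × 0.0029 = 0.3248 m/d
Average linear velocity = 0.3248 / 0.34 = 0.9553 m/d
Retardation R = 1 + ρ_b·K_d/n = 1 + 1.71×3.7/0.34 = 19.61
Contaminant velocity v_c = v/R = 0.9553/19.61 = 0.04872 m/d
t = L/v_c = 794/0.04872 = 16300 d
   = 16300/365 = 44.7 yr

44.7 years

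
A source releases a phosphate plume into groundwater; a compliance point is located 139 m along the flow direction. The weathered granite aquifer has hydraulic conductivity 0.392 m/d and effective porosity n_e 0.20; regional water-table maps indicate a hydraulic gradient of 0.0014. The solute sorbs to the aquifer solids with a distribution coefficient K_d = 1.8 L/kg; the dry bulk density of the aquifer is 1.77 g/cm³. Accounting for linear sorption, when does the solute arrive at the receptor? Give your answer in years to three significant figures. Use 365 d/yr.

q = Ki = 0.392 × 0.0014 = 5.488e-4 m/d
Seepage velocity v = q / n = 5.488e-4 / 0.20 = 0.002744 m/d
Retardation R = 1 + ρ_b·K_d/n = 1 + 1.77×1.8/0.20 = 16.93
Contaminant velocity v_c = v/R = 0.002744/16.93 = 1.621e-4 m/d
t = L/v_c = 139/1.621e-4 = 857600 d
   = 857600/365 = 2350 yr

2350 years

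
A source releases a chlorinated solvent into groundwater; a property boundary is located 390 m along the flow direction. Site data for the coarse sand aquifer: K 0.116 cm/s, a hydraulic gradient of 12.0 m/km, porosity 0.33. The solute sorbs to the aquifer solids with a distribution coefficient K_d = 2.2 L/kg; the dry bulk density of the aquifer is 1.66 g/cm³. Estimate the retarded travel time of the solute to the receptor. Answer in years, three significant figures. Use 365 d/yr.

3.54 years

K = 0.116 cm/s × 864 = 100.2 m/d
Darcy flux q = K·i = 100.2 × 0.012 = 1.203 m/d
v_s = q/n_e = 1.203/0.33 = 3.645 m/d
Retardation R = 1 + ρ_b·K_d/n = 1 + 1.66×2.2/0.33 = 12.07
Contaminant velocity v_c = v/R = 3.645/12.07 = 0.3020 m/d
t = L/v_c = 390/0.3020 = 1291 d
   = 1291/365 = 3.54 yr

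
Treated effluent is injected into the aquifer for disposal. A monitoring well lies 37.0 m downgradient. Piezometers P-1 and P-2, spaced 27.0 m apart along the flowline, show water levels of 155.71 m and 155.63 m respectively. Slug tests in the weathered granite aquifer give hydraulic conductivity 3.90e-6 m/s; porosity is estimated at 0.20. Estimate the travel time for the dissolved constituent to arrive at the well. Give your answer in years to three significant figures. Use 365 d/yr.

Hydraulic gradient i = (155.71 − 155.63) / 27.0 = 0.08 / 27.0 = 0.002963
K = 3.90e-6 m/s × 86400 s/d = 0.3370 m/d
Darcy flux q = K·i = 0.3370 × 0.002963 = 9.984e-4 m/d
Seepage velocity v = q / n = 9.984e-4 / 0.20 = 0.004992 m/d
t = L / v = 37.0 / 0.004992 = 7412 d
   = 7412 / 365 = 20.3 yr

20.3 years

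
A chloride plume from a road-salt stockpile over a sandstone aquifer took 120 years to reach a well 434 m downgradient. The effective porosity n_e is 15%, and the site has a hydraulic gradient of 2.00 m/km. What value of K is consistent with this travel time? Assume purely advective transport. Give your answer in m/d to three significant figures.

0.743 m/d

t = 120 years = 43800 d
v = L / t = 434 / 43800 = 0.009909 m/d
K = v · n / i = 0.009909 × 0.15 / 0.0020 = 0.743 m/d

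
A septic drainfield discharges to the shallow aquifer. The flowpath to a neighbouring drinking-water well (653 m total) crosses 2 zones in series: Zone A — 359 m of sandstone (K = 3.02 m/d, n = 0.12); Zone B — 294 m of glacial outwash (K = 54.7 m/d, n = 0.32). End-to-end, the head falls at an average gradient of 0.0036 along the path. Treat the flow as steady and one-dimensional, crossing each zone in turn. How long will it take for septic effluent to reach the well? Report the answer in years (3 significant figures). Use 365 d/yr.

Steady 1-D flow in series ⇒ the Darcy flux q is identical in every zone and the zone head losses add (resistances L/K in series).
Σ(L/K) = 359/3.02 + 294/54.7 = 118.9 + 5.375 = 124.2 d
K_eq = L_total / Σ(L/K) = 653 / 124.2 = 5.256 m/d
q = K_eq · i = 5.256 × 0.0036 = 0.01892 m/d (same in every zone)
Zone A: v = q/n = 0.01892/0.12 = 0.1577 m/d → t_A = 359/0.1577 = 2277 d
Zone B: v = q/n = 0.01892/0.32 = 0.05913 m/d → t_B = 294/0.05913 = 4972 d
Total t = 2277 + 4972 = 7249 d
   = 7249 / 365 = 19.9 yr

19.9 years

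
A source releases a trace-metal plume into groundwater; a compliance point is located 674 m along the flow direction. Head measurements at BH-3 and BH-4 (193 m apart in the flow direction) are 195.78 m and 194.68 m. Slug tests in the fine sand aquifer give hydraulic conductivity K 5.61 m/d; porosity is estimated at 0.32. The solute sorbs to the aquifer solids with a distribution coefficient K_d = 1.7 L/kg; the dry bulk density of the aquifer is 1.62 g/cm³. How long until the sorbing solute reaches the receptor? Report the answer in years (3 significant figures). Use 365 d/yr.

Hydraulic gradient i = (195.78 − 194.68) / 193 = 1.10 / 193 = 0.005699
Darcy flux q = K·i = 5.61 × 0.005699 = 0.03197 m/d
Seepage velocity v = q / n = 0.03197 / 0.32 = 0.09992 m/d
Retardation R = 1 + ρ_b·K_d/n = 1 + 1.62×1.7/0.32 = 9.606
Contaminant velocity v_c = v/R = 0.09992/9.606 = 0.01040 m/d
t = L/v_c = 674/0.01040 = 64800 d
   = 64800/365 = 178 yr

178 years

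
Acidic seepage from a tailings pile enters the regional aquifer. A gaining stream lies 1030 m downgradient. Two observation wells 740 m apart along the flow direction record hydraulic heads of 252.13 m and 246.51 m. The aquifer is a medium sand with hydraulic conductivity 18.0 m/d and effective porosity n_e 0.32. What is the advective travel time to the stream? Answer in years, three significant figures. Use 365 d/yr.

6.61 years

Hydraulic gradient i = (252.13 − 246.51) / 740 = 5.62 / 740 = 0.007595
Specific discharge q = 18.0 × 0.007595 = 0.1367 m/d
Seepage velocity v = q / n = 0.1367 / 0.32 = 0.4272 m/d
t = L / v = 1030 / 0.4272 = 2411 d
   = 2411 / 365 = 6.61 yr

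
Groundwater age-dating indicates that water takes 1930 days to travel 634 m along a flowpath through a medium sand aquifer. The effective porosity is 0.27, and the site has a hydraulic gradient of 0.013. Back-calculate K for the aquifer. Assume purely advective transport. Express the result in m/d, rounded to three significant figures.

6.82 m/d

v = L / t = 634 / 1930 = 0.3285 m/d
K = v · n / i = 0.3285 × 0.27 / 0.013 = 6.82 m/d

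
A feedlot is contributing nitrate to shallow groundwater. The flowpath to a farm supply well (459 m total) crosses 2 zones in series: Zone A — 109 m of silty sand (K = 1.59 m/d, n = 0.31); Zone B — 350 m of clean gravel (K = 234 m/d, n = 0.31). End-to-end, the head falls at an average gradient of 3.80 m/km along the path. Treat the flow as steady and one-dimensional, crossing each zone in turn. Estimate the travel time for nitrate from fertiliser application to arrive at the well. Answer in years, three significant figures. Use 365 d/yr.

Continuity: the same q passes through each zone, so ΔH = q·Σ(L_j/K_j) — the zones act as resistances in series.
Σ(L/K) = 109/1.59 + 350/234 = 68.55 + 1.496 = 70.05 d
K_eq = L_total / Σ(L/K) = 459 / 70.05 = 6.553 m/d
q = K_eq · i = 6.553 × 0.0038 = 0.02490 m/d (same in every zone)
Zone A: v = q/n = 0.02490/0.31 = 0.08032 m/d → t_A = 109/0.08032 = 1357 d
Zone B: v = q/n = 0.02490/0.31 = 0.08032 m/d → t_B = 350/0.08032 = 4357 d
Total t = 1357 + 4357 = 5715 d
   = 5715 / 365 = 15.7 yr

15.7 years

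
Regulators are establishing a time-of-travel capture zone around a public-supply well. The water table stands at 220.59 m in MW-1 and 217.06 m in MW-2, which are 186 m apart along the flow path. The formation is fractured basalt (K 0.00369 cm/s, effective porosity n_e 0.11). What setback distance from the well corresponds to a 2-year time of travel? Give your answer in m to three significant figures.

Hydraulic gradient i = (220.59 − 217.06) / 186 = 3.53 / 186 = 0.01898
K = 0.00369 cm/s × 864 = 3.188 m/d
q = Ki = 3.188 × 0.01898 = 0.06051 m/d
Seepage velocity v = q / n = 0.06051 / 0.11 = 0.5501 m/d
T = 2 yr × 365 = 730 d
L = v × T = 0.5501 × 730 = 401.5 m

402 m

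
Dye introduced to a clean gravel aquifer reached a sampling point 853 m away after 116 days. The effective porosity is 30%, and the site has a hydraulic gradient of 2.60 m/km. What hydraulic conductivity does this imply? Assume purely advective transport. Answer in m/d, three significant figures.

848 m/d

v = L / t = 853 / 116 = 7.353 m/d
K = v · n / i = 7.353 × 0.30 / 0.0026 = 848 m/d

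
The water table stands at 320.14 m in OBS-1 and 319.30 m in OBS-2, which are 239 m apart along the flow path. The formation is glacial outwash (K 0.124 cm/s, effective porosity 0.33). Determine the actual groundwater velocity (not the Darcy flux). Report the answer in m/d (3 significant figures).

1.14 m/d

Hydraulic gradient i = (320.14 − 319.30) / 239 = 0.84 / 239 = 0.003515
K = 0.124 cm/s × 864 = 107.1 m/d
Darcy flux q = K·i = 107.1 × 0.003515 = 0.3765 m/d
Average linear velocity = 0.3765 / 0.33 = 1.141 m/d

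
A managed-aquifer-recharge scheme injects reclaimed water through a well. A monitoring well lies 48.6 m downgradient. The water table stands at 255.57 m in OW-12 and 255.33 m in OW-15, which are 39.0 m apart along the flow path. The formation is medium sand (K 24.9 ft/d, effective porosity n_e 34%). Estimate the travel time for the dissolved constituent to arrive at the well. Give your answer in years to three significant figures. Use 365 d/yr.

0.969 years

Hydraulic gradient i = (255.57 − 255.33) / 39.0 = 0.24 / 39.0 = 0.006154
K = 24.9 ft/d × 0.3048 = 7.590 m/d
Specific discharge q = 7.590 × 0.006154 = 0.04670 m/d
Average linear velocity = 0.04670 / 0.34 = 0.1374 m/d
t = L / v = 48.6 / 0.1374 = 353.8 d
   = 353.8 / 365 = 0.969 yr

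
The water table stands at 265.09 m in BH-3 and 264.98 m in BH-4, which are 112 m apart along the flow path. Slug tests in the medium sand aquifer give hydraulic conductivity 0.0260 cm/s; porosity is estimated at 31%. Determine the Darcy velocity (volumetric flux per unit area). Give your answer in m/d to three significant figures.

0.0221 m/d

Hydraulic gradient i = (265.09 − 264.98) / 112 = 0.11 / 112 = 9.821e-4
K = 0.0260 cm/s × 864 = 22.46 m/d
Darcy flux q = K·i = 22.46 × 9.821e-4 = 0.02206 m/d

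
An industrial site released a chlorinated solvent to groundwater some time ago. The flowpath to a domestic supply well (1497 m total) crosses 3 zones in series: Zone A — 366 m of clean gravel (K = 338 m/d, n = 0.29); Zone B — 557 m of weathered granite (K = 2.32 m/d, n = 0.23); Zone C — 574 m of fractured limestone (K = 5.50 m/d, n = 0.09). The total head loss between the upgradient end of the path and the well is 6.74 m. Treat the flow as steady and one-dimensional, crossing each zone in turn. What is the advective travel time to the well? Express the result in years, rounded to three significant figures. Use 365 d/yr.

40.2 years

Continuity: the same q passes through each zone, so ΔH = q·Σ(L_j/K_j) — the zones act as resistances in series.
Σ(L/K) = 366/338 + 557/2.32 + 574/5.50 = 1.083 + 240.1 + 104.4 = 345.5 d
q = ΔH / Σ(L/K) = 6.74 / 345.5 = 0.01951 m/d (same in every zone)
Zone A: v = q/n = 0.01951/0.29 = 0.06726 m/d → t_A = 366/0.06726 = 5441 d
Zone B: v = q/n = 0.01951/0.23 = 0.08481 m/d → t_B = 557/0.08481 = 6568 d
Zone C: v = q/n = 0.01951/0.09 = 0.2167 m/d → t_C = 574/0.2167 = 2648 d
Total t = 5441 + 6568 + 2648 = 14660 d
   = 14660 / 365 = 40.2 yr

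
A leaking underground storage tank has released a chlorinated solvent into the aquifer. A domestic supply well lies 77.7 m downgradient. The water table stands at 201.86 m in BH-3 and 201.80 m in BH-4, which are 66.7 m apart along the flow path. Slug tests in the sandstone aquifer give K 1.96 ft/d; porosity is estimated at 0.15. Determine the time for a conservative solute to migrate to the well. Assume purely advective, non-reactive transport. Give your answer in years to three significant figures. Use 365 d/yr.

59.4 years

Hydraulic gradient i = (201.86 − 201.80) / 66.7 = 0.06 / 66.7 = 8.996e-4
K = 1.96 ft/d × 0.3048 = 0.5974 m/d
q = Ki = 0.5974 × 8.996e-4 = 5.374e-4 m/d
v_s = q/n_e = 5.374e-4/0.15 = 0.003583 m/d
t = L / v = 77.7 / 0.003583 = 21690 d
   = 21690 / 365 = 59.4 yr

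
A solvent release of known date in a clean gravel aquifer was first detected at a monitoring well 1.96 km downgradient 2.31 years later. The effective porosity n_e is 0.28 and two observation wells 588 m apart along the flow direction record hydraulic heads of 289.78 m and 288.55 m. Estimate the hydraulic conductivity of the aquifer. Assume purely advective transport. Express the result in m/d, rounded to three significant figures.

Hydraulic gradient i = (289.78 − 288.55) / 588 = 1.23 / 588 = 0.002092
t = 2.31 years = 843.2 d
L = 1.96 km = 1960 m
v = L / t = 1960 / 843.2 = 2.325 m/d
K = v · n / i = 2.325 × 0.28 / 0.002092 = 311 m/d

311 m/d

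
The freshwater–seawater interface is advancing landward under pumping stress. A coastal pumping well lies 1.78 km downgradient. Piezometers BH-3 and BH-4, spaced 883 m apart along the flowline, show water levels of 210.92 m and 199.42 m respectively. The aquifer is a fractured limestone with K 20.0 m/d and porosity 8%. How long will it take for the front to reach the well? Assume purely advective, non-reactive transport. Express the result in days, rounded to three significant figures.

Hydraulic gradient i = (210.92 − 199.42) / 883 = 11.50 / 883 = 0.01302
Darcy flux q = K·i = 20.0 × 0.01302 = 0.2605 m/d
v_s = q/n_e = 0.2605/0.08 = 3.256 m/d
L = 1.78 km = 1780 m
t = L / v = 1780 / 3.256 = 546.7 d

547 days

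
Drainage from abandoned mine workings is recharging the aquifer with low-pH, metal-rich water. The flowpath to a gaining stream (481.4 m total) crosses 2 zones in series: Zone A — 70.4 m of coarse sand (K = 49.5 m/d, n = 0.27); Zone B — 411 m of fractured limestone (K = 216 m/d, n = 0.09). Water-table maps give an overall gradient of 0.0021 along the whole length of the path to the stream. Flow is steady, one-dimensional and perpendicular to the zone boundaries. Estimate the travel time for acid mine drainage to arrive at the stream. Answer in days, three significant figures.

184 days

Steady 1-D flow in series ⇒ the Darcy flux q is identical in every zone and the zone head losses add (resistances L/K in series).
Σ(L/K) = 70.4/49.5 + 411/216 = 1.422 + 1.903 = 3.325 d
K_eq = L_total / Σ(L/K) = 481.4 / 3.325 = 144.8 m/d
q = K_eq · i = 144.8 × 0.0021 = 0.3040 m/d (same in every zone)
Zone A: v = q/n = 0.3040/0.27 = 1.126 m/d → t_A = 70.4/1.126 = 62.52 d
Zone B: v = q/n = 0.3040/0.09 = 3.378 m/d → t_B = 411/3.378 = 121.7 d
Total t = 62.52 + 121.7 = 184.2 d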